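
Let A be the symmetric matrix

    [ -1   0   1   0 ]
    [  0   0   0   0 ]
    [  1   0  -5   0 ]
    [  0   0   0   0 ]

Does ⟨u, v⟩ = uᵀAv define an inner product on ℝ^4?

no

Row-reducing A symmetrically gives the diagonal entries -1, 0, -4, 0.
Counting signs: 2 negative, 2 zero.
Hence Q is negative semidefinite.
⟨·,·⟩ is an inner product exactly when A is positive definite.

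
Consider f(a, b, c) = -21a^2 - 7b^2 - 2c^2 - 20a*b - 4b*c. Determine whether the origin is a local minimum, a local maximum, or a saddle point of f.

local maximum

The Hessian at the origin is H = [[-42, -20, 0], [-20, -14, -4], [0, -4, -4]].
Symmetric row and column elimination reduces H to a congruent diagonal form with pivots -42, -94/21, -20/47.
That gives 3 negative pivots.
H is negative definite, so the origin is a strict local maximum.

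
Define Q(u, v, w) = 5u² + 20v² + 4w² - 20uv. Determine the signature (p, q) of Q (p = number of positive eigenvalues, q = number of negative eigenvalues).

(2, 0)

The associated matrix is A = [[5, -10, 0], [-10, 20, 0], [0, 0, 4]].
Symmetric row and column elimination reduces A to a congruent diagonal form with pivots 5, 0, 4.
Counting signs: 2 positive, 1 zero.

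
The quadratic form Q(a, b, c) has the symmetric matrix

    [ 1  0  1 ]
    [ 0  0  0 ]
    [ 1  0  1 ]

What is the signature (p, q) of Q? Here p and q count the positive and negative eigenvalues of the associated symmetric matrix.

(1, 0)

Congruent diagonalization of A (simultaneous row and column reduction) yields pivots 1, 0, 0.
That gives 1 positive, 2 zero pivots.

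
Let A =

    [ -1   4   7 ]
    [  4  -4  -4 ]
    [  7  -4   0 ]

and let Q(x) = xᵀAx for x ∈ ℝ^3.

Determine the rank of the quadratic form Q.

3

Applying the same elementary operations to the rows and columns of A produces a congruent diagonal matrix with entries -1, 12, 1.
Counting signs: 2 positive, 1 negative.
The rank is the number of nonzero pivots: 3.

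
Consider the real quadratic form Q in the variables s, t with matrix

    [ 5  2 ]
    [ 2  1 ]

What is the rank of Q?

Applying the same elementary operations to the rows and columns of A produces a congruent diagonal matrix with entries 5, 1/5.
So there are 2 positive pivots.
The rank is the number of nonzero pivots: 2.

2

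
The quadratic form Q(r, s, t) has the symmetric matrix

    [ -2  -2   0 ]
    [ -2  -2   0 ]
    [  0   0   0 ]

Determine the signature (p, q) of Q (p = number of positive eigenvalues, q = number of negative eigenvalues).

Congruent diagonalization of A (simultaneous row and column reduction) yields pivots -2, 0, 0.
So there are 1 negative, 2 zero pivots.

(0, 1)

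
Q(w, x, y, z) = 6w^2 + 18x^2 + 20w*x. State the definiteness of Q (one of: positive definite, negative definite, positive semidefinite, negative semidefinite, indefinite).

positive semidefinite

The symmetric matrix is A = [[6, 10, 0, 0], [10, 18, 0, 0], [0, 0, 0, 0], [0, 0, 0, 0]].
Applying the same elementary operations to the rows and columns of A produces a congruent diagonal matrix with entries 6, 4/3, 0, 0.
Counting signs: 2 positive, 2 zero.
Hence Q is positive semidefinite.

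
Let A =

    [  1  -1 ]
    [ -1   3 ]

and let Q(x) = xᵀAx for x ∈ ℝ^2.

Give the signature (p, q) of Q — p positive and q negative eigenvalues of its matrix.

(2, 0)

Congruent diagonalization of A (simultaneous row and column reduction) yields pivots 1, 2.
So there are 2 positive pivots.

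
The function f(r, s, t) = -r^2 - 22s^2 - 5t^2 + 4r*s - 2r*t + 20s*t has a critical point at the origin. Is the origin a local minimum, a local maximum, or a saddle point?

The Hessian at the origin is H = [[-2, 4, -2], [4, -44, 20], [-2, 20, -10]].
An LDLᵀ factorisation of H has diagonal entries -2, -36, -8/9.
So there are 3 negative pivots.
H is negative definite, so the origin is a strict local maximum.

local maximum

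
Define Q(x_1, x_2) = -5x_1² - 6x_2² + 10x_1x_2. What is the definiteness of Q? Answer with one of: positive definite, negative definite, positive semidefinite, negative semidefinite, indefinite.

The symmetric matrix of Q is A = [[-5, 5], [5, -6]].
Leading principal minors: Δ_1 = -5, Δ_2 = 5.
The signs alternate starting with Δ_1 < 0, so by Sylvester's criterion Q is negative definite.

negative definite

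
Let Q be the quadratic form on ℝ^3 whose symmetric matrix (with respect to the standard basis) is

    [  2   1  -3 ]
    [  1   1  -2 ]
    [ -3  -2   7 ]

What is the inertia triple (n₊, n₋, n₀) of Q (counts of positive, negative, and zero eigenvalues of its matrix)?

Row-reducing A symmetrically gives the diagonal entries 2, 1/2, 2.
That gives 3 positive pivots.

(3, 0, 0)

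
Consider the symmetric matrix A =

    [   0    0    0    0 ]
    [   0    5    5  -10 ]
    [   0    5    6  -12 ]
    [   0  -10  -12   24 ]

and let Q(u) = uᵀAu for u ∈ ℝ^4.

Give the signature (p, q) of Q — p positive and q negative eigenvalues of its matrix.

Symmetric row and column elimination reduces A to a congruent diagonal form with pivots 0, 5, 1, 0.
So there are 2 positive, 2 zero pivots.

(2, 0)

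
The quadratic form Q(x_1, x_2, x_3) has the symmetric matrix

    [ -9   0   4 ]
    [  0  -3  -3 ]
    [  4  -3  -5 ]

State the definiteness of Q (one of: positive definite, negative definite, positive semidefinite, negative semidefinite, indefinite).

Leading principal minors: Δ_1 = -9, Δ_2 = 27, Δ_3 = -6.
The signs alternate starting with Δ_1 < 0, so by Sylvester's criterion Q is negative definite.

negative definite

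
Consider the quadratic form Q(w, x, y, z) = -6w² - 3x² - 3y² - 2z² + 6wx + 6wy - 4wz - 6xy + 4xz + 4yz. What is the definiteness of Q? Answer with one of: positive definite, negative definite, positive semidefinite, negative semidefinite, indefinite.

Write A = [[-6, 3, 3, -2], [3, -3, -3, 2], [3, -3, -3, 2], [-2, 2, 2, -2]].
Row-reducing A symmetrically gives the diagonal entries -6, -3/2, 0, -2/3.
So there are 3 negative, 1 zero pivots.
Hence Q is negative semidefinite.

negative semidefinite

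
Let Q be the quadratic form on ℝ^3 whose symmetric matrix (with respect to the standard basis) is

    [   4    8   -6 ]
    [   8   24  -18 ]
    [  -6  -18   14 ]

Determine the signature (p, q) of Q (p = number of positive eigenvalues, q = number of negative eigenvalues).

Symmetric row and column elimination reduces A to a congruent diagonal form with pivots 4, 8, 1/2.
That gives 3 positive pivots.

(3, 0)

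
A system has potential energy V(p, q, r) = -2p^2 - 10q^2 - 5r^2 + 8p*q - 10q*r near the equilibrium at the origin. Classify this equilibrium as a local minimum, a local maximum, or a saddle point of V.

The Hessian at the origin is H = [[-4, 8, 0], [8, -20, -10], [0, -10, -10]].
An LDLᵀ factorisation of H has diagonal entries -4, -4, 15.
Counting signs: 1 positive, 2 negative.
H is indefinite, so the origin is a saddle point.

saddle point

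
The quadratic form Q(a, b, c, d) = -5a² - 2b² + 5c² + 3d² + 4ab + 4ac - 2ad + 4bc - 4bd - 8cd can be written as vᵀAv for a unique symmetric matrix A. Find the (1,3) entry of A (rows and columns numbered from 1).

The coefficient of a·c in Q is 4. For a symmetric A this equals A[1,3] + A[3,1] = 2·A[1,3].
So A[1,3] = 4/2 = 2.

2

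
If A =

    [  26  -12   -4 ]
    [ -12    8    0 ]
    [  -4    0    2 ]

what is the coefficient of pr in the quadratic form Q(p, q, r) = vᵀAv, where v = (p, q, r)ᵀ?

The coefficient of pr is A[1,3] + A[3,1] = 2·(-4) = -8.

-8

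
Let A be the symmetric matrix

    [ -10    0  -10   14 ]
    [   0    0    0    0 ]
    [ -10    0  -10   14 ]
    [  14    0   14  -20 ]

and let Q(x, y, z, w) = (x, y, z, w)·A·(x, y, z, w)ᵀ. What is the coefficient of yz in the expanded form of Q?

The coefficient of yz is A[2,3] + A[3,2] = 2·0 = 0.

0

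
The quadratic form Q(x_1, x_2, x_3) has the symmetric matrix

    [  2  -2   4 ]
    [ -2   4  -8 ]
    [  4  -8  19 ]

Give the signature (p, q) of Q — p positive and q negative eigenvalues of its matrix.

Symmetric row and column elimination reduces A to a congruent diagonal form with pivots 2, 2, 3.
So there are 3 positive pivots.

(3, 0)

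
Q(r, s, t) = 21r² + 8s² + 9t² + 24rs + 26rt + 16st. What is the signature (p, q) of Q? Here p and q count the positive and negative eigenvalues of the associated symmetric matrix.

Write A = [[21, 12, 13], [12, 8, 8], [13, 8, 9]].
Applying the same elementary operations to the rows and columns of A produces a congruent diagonal matrix with entries 21, 8/7, 2/3.
Counting signs: 3 positive.

(3, 0)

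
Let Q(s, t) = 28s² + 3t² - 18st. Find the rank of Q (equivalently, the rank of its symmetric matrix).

2

The symmetric matrix is A = [[28, -9], [-9, 3]].
Symmetric row and column elimination reduces A to a congruent diagonal form with pivots 28, 3/28.
That gives 2 positive pivots.
The rank is the number of nonzero pivots: 2.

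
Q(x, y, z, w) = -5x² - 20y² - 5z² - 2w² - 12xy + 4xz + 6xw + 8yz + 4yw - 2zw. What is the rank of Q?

3

Write A = [[-5, -6, 2, 3], [-6, -20, 4, 2], [2, 4, -5, -1], [3, 2, -1, -2]].
Symmetric row and column elimination reduces A to a congruent diagonal form with pivots -5, -64/5, -4, 0.
That gives 3 negative, 1 zero pivots.
The rank is the number of nonzero pivots: 3.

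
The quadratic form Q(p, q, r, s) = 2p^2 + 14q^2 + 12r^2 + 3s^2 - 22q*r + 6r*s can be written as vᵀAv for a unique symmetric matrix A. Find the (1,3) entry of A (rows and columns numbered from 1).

0

The coefficient of p·r in Q is 0. For a symmetric A this equals A[1,3] + A[3,1] = 2·A[1,3].
So A[1,3] = 0/2 = 0.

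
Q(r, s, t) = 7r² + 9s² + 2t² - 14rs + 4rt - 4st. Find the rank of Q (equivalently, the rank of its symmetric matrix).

The associated matrix is A = [[7, -7, 2], [-7, 9, -2], [2, -2, 2]].
Applying the same elementary operations to the rows and columns of A produces a congruent diagonal matrix with entries 7, 2, 10/7.
That gives 3 positive pivots.
The rank is the number of nonzero pivots: 3.

3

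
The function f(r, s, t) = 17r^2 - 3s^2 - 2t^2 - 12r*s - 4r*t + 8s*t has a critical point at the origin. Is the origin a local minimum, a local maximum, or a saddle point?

saddle point

The Hessian at the origin is H = [[34, -12, -4], [-12, -6, 8], [-4, 8, -4]].
Congruent diagonalization of H (simultaneous row and column reduction) yields pivots 34, -174/17, -20/87.
That gives 1 positive, 2 negative pivots.
H is indefinite, so the origin is a saddle point.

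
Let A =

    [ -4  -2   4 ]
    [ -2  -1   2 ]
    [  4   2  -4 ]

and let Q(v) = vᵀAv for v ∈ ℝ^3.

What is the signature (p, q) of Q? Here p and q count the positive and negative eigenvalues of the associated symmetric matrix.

Symmetric row and column elimination reduces A to a congruent diagonal form with pivots -4, 0, 0.
Counting signs: 1 negative, 2 zero.

(0, 1)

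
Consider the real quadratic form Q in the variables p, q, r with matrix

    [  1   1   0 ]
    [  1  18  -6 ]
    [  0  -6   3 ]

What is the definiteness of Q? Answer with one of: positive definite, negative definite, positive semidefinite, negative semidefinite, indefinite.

An LDLᵀ factorisation of A has diagonal entries 1, 17, 15/17.
Counting signs: 3 positive.
Hence Q is positive definite.

positive definite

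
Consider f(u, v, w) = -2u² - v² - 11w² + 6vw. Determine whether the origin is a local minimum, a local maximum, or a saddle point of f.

The Hessian at the origin is H = [[-4, 0, 0], [0, -2, 6], [0, 6, -22]].
Congruent diagonalization of H (simultaneous row and column reduction) yields pivots -4, -2, -4.
So there are 3 negative pivots.
H is negative definite, so the origin is a strict local maximum.

local maximum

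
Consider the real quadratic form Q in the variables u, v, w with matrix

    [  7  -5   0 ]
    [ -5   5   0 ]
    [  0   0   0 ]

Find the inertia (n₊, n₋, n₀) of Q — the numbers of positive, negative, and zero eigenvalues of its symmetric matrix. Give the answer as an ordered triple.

(2, 0, 1)

Applying the same elementary operations to the rows and columns of A produces a congruent diagonal matrix with entries 7, 10/7, 0.
So there are 2 positive, 1 zero pivots.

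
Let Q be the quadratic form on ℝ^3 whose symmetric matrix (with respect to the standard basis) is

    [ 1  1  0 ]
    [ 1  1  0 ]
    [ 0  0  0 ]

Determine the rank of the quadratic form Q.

1

Row-reducing A symmetrically gives the diagonal entries 1, 0, 0.
That gives 1 positive, 2 zero pivots.
The rank is the number of nonzero pivots: 1.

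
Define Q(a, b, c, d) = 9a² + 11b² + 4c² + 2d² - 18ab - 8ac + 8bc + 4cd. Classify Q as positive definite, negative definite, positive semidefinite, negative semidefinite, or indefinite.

positive definite

Write A = [[9, -9, -4, 0], [-9, 11, 4, 0], [-4, 4, 4, 2], [0, 0, 2, 2]].
Applying the same elementary operations to the rows and columns of A produces a congruent diagonal matrix with entries 9, 2, 20/9, 1/5.
That gives 4 positive pivots.
Hence Q is positive definite.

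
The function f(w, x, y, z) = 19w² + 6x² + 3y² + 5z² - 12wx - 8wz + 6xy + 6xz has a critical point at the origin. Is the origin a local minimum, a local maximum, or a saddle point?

local minimum

The Hessian at the origin is H = [[38, -12, 0, -8], [-12, 12, 6, 6], [0, 6, 6, 0], [-8, 6, 0, 10]].
Applying the same elementary operations to the rows and columns of H produces a congruent diagonal matrix with entries 38, 156/19, 21/13, 20/7.
That gives 4 positive pivots.
H is positive definite, so the origin is a strict local minimum.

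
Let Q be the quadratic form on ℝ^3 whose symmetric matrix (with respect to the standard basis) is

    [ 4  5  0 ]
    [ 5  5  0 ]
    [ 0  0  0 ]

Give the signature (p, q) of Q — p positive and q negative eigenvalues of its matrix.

(1, 1)

Congruent diagonalization of A (simultaneous row and column reduction) yields pivots 4, -5/4, 0.
That gives 1 positive, 1 negative, 1 zero pivots.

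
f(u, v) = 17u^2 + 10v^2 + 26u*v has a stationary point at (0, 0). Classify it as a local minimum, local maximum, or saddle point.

The Hessian at the origin is H = [[34, 26], [26, 20]].
det H = 34·20 − (26)² = 4 > 0 and H[1,1] = 34 > 0, so H is positive definite.
Therefore the origin is a local minimum.

local minimum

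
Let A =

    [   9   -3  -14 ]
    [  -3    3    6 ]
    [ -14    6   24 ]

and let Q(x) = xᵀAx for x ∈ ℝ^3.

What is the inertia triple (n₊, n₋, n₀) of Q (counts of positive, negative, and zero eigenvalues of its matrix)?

Congruent diagonalization of A (simultaneous row and column reduction) yields pivots 9, 2, 4/3.
So there are 3 positive pivots.

(3, 0, 0)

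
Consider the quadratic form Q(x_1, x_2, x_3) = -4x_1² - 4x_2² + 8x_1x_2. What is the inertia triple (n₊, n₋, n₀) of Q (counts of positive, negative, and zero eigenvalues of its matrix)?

The symmetric matrix is A = [[-4, 4, 0], [4, -4, 0], [0, 0, 0]].
Row-reducing A symmetrically gives the diagonal entries -4, 0, 0.
So there are 1 negative, 2 zero pivots.

(0, 1, 2)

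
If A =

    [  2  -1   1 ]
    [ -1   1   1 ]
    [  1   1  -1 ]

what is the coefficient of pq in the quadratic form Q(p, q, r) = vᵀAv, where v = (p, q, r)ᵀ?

-2

The coefficient of pq is A[1,2] + A[2,1] = 2·(-1) = -2.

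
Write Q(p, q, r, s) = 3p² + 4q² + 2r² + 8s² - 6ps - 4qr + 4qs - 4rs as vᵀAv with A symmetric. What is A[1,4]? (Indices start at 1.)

-3

The coefficient of p·s in Q is -6. For a symmetric A this equals A[1,4] + A[4,1] = 2·A[1,4].
So A[1,4] = -6/2 = -3.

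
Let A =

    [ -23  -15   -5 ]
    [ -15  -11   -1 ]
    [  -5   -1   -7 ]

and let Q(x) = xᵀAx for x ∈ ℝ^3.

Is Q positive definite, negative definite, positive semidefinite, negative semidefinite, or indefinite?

An LDLᵀ factorisation of A has diagonal entries -23, -28/23, -12/7.
So there are 3 negative pivots.
Hence Q is negative definite.

negative definite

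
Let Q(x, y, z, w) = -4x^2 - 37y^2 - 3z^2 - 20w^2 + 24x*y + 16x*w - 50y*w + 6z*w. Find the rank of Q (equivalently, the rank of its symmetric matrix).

3

The symmetric matrix is A = [[-4, 12, 0, 8], [12, -37, 0, -25], [0, 0, -3, 3], [8, -25, 3, -20]].
Congruent diagonalization of A (simultaneous row and column reduction) yields pivots -4, -1, -3, 0.
So there are 3 negative, 1 zero pivots.
The rank is the number of nonzero pivots: 3.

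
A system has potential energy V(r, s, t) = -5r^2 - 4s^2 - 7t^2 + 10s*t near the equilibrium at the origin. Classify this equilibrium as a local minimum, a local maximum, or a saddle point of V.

The Hessian at the origin is H = [[-10, 0, 0], [0, -8, 10], [0, 10, -14]].
Applying the same elementary operations to the rows and columns of H produces a congruent diagonal matrix with entries -10, -8, -3/2.
Counting signs: 3 negative.
H is negative definite, so the origin is a strict local maximum.

local maximum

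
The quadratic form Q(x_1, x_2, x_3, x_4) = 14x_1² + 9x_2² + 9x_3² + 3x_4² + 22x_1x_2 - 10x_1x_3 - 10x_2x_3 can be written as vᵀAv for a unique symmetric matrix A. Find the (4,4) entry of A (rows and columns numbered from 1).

3

The coefficient of x_4² in Q is 3, and that is exactly A[4,4].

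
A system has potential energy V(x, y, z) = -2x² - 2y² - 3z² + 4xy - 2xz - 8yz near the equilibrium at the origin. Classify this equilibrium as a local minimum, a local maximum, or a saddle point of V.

saddle point

The Hessian at the origin is H = [[-4, 4, -2], [4, -4, -8], [-2, -8, -6]].
H is indefinite, so the origin is a saddle point.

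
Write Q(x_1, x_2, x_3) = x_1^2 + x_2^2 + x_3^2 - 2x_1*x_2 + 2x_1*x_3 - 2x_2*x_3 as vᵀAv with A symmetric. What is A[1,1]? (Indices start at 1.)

1

The coefficient of x_1^2 in Q is 1, and that is exactly A[1,1].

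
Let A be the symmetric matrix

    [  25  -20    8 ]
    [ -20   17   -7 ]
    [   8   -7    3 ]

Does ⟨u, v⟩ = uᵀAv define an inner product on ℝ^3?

yes

Symmetric row and column elimination reduces A to a congruent diagonal form with pivots 25, 1, 2/25.
Counting signs: 3 positive.
Hence Q is positive definite.
⟨·,·⟩ is an inner product exactly when A is positive definite.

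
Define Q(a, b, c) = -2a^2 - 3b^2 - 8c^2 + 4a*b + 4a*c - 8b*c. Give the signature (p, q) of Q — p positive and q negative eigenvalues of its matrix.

The symmetric matrix is A = [[-2, 2, 2], [2, -3, -4], [2, -4, -8]].
An LDLᵀ factorisation of A has diagonal entries -2, -1, -2.
Counting signs: 3 negative.

(0, 3)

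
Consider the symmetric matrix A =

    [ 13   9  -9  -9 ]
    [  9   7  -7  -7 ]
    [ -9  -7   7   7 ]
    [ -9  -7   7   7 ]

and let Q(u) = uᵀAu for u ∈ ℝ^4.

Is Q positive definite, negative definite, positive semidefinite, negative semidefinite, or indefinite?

positive semidefinite

Applying the same elementary operations to the rows and columns of A produces a congruent diagonal matrix with entries 13, 10/13, 0, 0.
That gives 2 positive, 2 zero pivots.
Hence Q is positive semidefinite.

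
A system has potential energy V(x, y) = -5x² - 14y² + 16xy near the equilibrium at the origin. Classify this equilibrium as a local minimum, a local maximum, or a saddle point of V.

The Hessian at the origin is H = [[-10, 16], [16, -28]].
det H = -10·-28 − (16)² = 24 > 0 and H[1,1] = -10 < 0, so H is negative definite.
Therefore the origin is a local maximum.

local maximum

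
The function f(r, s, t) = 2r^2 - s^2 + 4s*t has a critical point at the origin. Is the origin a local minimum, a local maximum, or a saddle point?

The Hessian at the origin is H = [[4, 0, 0], [0, -2, 4], [0, 4, 0]].
Symmetric row and column elimination reduces H to a congruent diagonal form with pivots 4, -2, 8.
So there are 2 positive, 1 negative pivots.
H is indefinite, so the origin is a saddle point.

saddle point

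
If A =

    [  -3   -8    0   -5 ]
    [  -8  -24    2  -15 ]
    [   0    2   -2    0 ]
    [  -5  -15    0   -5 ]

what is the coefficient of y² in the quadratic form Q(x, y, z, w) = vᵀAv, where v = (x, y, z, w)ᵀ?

-24

The coefficient of y² is the diagonal entry A[2,2] = -24.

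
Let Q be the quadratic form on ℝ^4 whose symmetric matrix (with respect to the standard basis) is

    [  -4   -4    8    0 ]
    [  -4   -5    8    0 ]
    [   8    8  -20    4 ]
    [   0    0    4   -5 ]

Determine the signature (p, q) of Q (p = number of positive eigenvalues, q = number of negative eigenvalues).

(0, 4)

An LDLᵀ factorisation of A has diagonal entries -4, -1, -4, -1.
That gives 4 negative pivots.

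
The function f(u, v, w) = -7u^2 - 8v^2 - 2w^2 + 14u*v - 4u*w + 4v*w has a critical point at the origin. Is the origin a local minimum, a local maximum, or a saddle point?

local maximum

The Hessian at the origin is H = [[-14, 14, -4], [14, -16, 4], [-4, 4, -4]].
Row-reducing H symmetrically gives the diagonal entries -14, -2, -20/7.
That gives 3 negative pivots.
H is negative definite, so the origin is a strict local maximum.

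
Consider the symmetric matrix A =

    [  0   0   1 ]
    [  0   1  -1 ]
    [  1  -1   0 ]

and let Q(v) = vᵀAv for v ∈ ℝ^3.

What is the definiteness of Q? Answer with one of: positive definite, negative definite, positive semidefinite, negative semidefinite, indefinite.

indefinite

A is congruent to a diagonal matrix with 2 positive, 1 negative and 0 zero entries, so Q is indefinite.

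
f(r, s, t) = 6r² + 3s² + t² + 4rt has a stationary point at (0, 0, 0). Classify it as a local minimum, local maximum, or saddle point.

local minimum

The Hessian at the origin is H = [[12, 0, 4], [0, 6, 0], [4, 0, 2]].
An LDLᵀ factorisation of H has diagonal entries 12, 6, 2/3.
Counting signs: 3 positive.
H is positive definite, so the origin is a strict local minimum.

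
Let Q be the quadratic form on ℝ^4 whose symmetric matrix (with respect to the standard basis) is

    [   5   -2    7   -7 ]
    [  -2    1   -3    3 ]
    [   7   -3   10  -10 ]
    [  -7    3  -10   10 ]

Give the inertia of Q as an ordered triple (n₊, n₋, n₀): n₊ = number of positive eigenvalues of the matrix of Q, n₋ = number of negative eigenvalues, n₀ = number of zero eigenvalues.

Row-reducing A symmetrically gives the diagonal entries 5, 1/5, 0, 0.
So there are 2 positive, 2 zero pivots.

(2, 0, 2)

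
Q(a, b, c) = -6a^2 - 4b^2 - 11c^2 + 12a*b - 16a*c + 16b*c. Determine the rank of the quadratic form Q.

The symmetric matrix is A = [[-6, 6, -8], [6, -4, 8], [-8, 8, -11]].
Congruent diagonalization of A (simultaneous row and column reduction) yields pivots -6, 2, -1/3.
So there are 1 positive, 2 negative pivots.
The rank is the number of nonzero pivots: 3.

3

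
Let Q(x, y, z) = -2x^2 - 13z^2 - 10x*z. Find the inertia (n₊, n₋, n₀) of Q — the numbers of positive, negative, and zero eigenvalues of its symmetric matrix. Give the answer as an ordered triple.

(0, 2, 1)

The symmetric matrix is A = [[-2, 0, -5], [0, 0, 0], [-5, 0, -13]].
Congruent diagonalization of A (simultaneous row and column reduction) yields pivots -2, 0, -1/2.
So there are 2 negative, 1 zero pivots.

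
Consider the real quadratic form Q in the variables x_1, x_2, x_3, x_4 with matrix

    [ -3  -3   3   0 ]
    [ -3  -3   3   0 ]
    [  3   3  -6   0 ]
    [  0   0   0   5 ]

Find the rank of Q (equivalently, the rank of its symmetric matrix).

Applying the same elementary operations to the rows and columns of A produces a congruent diagonal matrix with entries -3, 0, -3, 5.
That gives 1 positive, 2 negative, 1 zero pivots.
The rank is the number of nonzero pivots: 3.

3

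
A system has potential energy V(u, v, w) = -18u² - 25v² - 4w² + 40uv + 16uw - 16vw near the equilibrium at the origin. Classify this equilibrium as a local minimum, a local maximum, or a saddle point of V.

local maximum

The Hessian at the origin is H = [[-36, 40, 16], [40, -50, -16], [16, -16, -8]].
An LDLᵀ factorisation of H has diagonal entries -36, -50/9, -8/25.
So there are 3 negative pivots.
H is negative definite, so the origin is a strict local maximum.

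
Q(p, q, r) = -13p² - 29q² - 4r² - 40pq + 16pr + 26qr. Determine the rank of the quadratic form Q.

The associated matrix is A = [[-13, -20, 8], [-20, -29, 13], [8, 13, -4]].
An LDLᵀ factorisation of A has diagonal entries -13, 23/13, 15/23.
Counting signs: 2 positive, 1 negative.
The rank is the number of nonzero pivots: 3.

3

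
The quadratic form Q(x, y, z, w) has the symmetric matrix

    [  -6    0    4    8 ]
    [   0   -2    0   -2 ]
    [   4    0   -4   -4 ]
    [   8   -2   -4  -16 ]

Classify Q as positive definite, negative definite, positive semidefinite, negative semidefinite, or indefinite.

Leading principal minors: Δ_1 = -6, Δ_2 = 12, Δ_3 = -16, Δ_4 = 32.
The signs alternate starting with Δ_1 < 0, so by Sylvester's criterion Q is negative definite.

negative definite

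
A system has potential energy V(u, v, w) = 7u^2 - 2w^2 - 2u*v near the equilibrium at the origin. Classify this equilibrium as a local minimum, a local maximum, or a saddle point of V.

saddle point

The Hessian at the origin is H = [[14, -2, 0], [-2, 0, 0], [0, 0, -4]].
An LDLᵀ factorisation of H has diagonal entries 14, -2/7, -4.
So there are 1 positive, 2 negative pivots.
H is indefinite, so the origin is a saddle point.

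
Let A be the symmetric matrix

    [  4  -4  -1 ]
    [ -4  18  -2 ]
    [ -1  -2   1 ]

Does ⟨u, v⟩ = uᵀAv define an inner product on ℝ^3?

yes

Leading principal minors: Δ_1 = 4, Δ_2 = 56, Δ_3 = 6.
All leading principal minors are positive, so by Sylvester's criterion Q is positive definite.
⟨·,·⟩ is an inner product exactly when A is positive definite.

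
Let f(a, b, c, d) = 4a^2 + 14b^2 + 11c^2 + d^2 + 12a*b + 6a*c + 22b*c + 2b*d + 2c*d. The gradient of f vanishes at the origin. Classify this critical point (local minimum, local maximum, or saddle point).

local minimum

The Hessian at the origin is H = [[8, 12, 6, 0], [12, 28, 22, 2], [6, 22, 22, 2], [0, 2, 2, 2]].
Congruent diagonalization of H (simultaneous row and column reduction) yields pivots 8, 10, 3/5, 1.
So there are 4 positive pivots.
H is positive definite, so the origin is a strict local minimum.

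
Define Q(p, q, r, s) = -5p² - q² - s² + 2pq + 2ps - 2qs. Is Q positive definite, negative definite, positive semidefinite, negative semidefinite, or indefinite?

The symmetric matrix is A = [[-5, 1, 0, 1], [1, -1, 0, -1], [0, 0, 0, 0], [1, -1, 0, -1]].
Congruent diagonalization of A (simultaneous row and column reduction) yields pivots -5, -4/5, 0, 0.
That gives 2 negative, 2 zero pivots.
Hence Q is negative semidefinite.

negative semidefinite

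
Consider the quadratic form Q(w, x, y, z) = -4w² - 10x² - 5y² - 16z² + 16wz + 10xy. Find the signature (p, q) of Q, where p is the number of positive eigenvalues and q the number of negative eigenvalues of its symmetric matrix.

(0, 3)

Write A = [[-4, 0, 0, 8], [0, -10, 5, 0], [0, 5, -5, 0], [8, 0, 0, -16]].
Row-reducing A symmetrically gives the diagonal entries -4, -10, -5/2, 0.
That gives 3 negative, 1 zero pivots.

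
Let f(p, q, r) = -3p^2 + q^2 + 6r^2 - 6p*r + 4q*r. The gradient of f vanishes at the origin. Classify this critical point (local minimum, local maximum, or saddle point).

saddle point

The Hessian at the origin is H = [[-6, 0, -6], [0, 2, 4], [-6, 4, 12]].
Applying the same elementary operations to the rows and columns of H produces a congruent diagonal matrix with entries -6, 2, 10.
That gives 2 positive, 1 negative pivots.
H is indefinite, so the origin is a saddle point.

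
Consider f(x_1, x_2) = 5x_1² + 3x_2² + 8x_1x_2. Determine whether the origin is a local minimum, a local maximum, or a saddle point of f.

saddle point

The Hessian at the origin is H = [[10, 8], [8, 6]].
det H = 10·6 − (8)² = -4 < 0, so H is indefinite.
Therefore the origin is a saddle point.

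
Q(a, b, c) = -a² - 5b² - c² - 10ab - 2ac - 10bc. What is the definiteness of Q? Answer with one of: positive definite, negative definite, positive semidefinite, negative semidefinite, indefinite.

Write A = [[-1, -5, -1], [-5, -5, -5], [-1, -5, -1]].
Symmetric row and column elimination reduces A to a congruent diagonal form with pivots -1, 20, 0.
That gives 1 positive, 1 negative, 1 zero pivots.
Hence Q is indefinite.

indefinite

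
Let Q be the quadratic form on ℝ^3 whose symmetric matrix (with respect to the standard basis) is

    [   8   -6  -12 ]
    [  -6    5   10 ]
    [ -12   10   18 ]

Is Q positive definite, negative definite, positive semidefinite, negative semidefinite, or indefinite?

indefinite

Congruent diagonalization of A (simultaneous row and column reduction) yields pivots 8, 1/2, -2.
Counting signs: 2 positive, 1 negative.
Hence Q is indefinite.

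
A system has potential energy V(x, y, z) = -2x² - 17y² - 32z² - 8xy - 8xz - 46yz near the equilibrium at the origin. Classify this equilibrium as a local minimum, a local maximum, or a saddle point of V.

The Hessian at the origin is H = [[-4, -8, -8], [-8, -34, -46], [-8, -46, -64]].
Row-reducing H symmetrically gives the diagonal entries -4, -18, 2.
So there are 1 positive, 2 negative pivots.
H is indefinite, so the origin is a saddle point.

saddle point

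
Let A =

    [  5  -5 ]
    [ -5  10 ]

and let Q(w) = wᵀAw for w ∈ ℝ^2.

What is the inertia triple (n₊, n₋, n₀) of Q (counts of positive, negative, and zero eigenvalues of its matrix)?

(2, 0, 0)

An LDLᵀ factorisation of A has diagonal entries 5, 5.
Counting signs: 2 positive.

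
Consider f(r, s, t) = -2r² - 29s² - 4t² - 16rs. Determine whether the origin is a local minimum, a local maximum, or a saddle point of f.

saddle point

The Hessian at the origin is H = [[-4, -16, 0], [-16, -58, 0], [0, 0, -8]].
Applying the same elementary operations to the rows and columns of H produces a congruent diagonal matrix with entries -4, 6, -8.
That gives 1 positive, 2 negative pivots.
H is indefinite, so the origin is a saddle point.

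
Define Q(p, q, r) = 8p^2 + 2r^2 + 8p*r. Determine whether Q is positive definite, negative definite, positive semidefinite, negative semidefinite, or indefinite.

positive semidefinite

Write A = [[8, 0, 4], [0, 0, 0], [4, 0, 2]].
Symmetric row and column elimination reduces A to a congruent diagonal form with pivots 8, 0, 0.
Counting signs: 1 positive, 2 zero.
Hence Q is positive semidefinite.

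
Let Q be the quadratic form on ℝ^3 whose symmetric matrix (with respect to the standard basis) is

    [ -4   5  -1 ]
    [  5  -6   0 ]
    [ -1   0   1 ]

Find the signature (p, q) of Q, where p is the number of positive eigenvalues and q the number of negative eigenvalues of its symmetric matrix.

Symmetric row and column elimination reduces A to a congruent diagonal form with pivots -4, 1/4, -5.
That gives 1 positive, 2 negative pivots.

(1, 2)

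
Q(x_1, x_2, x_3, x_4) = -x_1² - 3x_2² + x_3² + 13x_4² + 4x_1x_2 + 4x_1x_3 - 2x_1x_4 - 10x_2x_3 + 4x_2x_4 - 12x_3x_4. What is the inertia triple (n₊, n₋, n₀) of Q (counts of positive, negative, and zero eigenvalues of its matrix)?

Write A = [[-1, 2, 2, -1], [2, -3, -5, 2], [2, -5, 1, -6], [-1, 2, -6, 13]].
An LDLᵀ factorisation of A has diagonal entries -1, 1, 4, -2.
That gives 2 positive, 2 negative pivots.

(2, 2, 0)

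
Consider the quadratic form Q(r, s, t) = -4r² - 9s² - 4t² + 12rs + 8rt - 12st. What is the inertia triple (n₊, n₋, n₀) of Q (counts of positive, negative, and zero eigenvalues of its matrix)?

Write A = [[-4, 6, 4], [6, -9, -6], [4, -6, -4]].
Applying the same elementary operations to the rows and columns of A produces a congruent diagonal matrix with entries -4, 0, 0.
So there are 1 negative, 2 zero pivots.

(0, 1, 2)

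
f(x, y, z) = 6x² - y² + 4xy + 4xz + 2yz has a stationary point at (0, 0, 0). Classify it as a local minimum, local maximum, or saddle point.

The Hessian at the origin is H = [[12, 4, 4], [4, -2, 2], [4, 2, 0]].
Symmetric row and column elimination reduces H to a congruent diagonal form with pivots 12, -10/3, -6/5.
That gives 1 positive, 2 negative pivots.
H is indefinite, so the origin is a saddle point.

saddle point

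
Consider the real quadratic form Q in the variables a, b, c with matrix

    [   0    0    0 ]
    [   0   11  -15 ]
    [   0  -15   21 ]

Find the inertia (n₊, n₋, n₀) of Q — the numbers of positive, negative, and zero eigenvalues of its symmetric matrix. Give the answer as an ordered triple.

Congruent diagonalization of A (simultaneous row and column reduction) yields pivots 0, 11, 6/11.
Counting signs: 2 positive, 1 zero.

(2, 0, 1)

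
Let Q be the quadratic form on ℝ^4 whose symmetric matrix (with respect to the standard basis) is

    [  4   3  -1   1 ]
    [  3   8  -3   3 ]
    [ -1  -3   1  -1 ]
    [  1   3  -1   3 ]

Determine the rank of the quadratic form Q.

An LDLᵀ factorisation of A has diagonal entries 4, 23/4, -3/23, 2.
So there are 3 positive, 1 negative pivots.
The rank is the number of nonzero pivots: 4.

4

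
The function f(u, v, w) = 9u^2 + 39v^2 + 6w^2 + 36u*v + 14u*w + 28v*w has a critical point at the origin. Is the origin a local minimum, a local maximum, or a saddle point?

local minimum

The Hessian at the origin is H = [[18, 36, 14], [36, 78, 28], [14, 28, 12]].
An LDLᵀ factorisation of H has diagonal entries 18, 6, 10/9.
So there are 3 positive pivots.
H is positive definite, so the origin is a strict local minimum.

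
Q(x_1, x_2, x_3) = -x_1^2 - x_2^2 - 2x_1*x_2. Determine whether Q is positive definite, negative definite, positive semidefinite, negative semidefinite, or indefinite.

negative semidefinite

Write A = [[-1, -1, 0], [-1, -1, 0], [0, 0, 0]].
Symmetric row and column elimination reduces A to a congruent diagonal form with pivots -1, 0, 0.
Counting signs: 1 negative, 2 zero.
Hence Q is negative semidefinite.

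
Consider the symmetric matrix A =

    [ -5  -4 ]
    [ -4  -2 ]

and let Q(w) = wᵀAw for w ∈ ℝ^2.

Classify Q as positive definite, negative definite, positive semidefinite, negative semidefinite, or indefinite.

indefinite

For the 2×2 matrix [[-5, -4], [-4, -2]]: det = -5·-2 − (-4)² = -6, trace = -7.
det < 0 so the eigenvalues have opposite signs; the form is indefinite.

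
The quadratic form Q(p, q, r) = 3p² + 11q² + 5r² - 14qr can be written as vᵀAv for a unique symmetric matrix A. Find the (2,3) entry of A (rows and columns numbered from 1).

The coefficient of q·r in Q is -14. For a symmetric A this equals A[2,3] + A[3,2] = 2·A[2,3].
So A[2,3] = -14/2 = -7.

-7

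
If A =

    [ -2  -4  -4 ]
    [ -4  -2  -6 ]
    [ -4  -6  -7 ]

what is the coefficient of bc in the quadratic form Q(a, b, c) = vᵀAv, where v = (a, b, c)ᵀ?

-12

The coefficient of bc is A[2,3] + A[3,2] = 2·(-6) = -12.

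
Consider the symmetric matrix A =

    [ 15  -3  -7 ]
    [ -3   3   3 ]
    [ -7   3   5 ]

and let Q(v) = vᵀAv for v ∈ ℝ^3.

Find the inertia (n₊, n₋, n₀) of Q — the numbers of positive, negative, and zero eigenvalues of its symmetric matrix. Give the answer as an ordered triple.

Symmetric row and column elimination reduces A to a congruent diagonal form with pivots 15, 12/5, 2/3.
That gives 3 positive pivots.

(3, 0, 0)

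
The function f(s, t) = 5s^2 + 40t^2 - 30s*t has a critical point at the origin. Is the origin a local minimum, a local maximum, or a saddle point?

saddle point

The Hessian at the origin is H = [[10, -30], [-30, 80]].
det H = 10·80 − (-30)² = -100 < 0, so H is indefinite.
Therefore the origin is a saddle point.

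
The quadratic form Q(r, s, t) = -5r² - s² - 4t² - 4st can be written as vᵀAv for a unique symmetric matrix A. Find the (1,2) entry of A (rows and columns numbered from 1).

0

The coefficient of r·s in Q is 0. For a symmetric A this equals A[1,2] + A[2,1] = 2·A[1,2].
So A[1,2] = 0/2 = 0.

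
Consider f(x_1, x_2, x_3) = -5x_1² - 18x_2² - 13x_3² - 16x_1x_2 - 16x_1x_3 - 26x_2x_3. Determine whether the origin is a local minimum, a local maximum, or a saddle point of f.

local maximum

The Hessian at the origin is H = [[-10, -16, -16], [-16, -36, -26], [-16, -26, -26]].
An LDLᵀ factorisation of H has diagonal entries -10, -52/5, -5/13.
So there are 3 negative pivots.
H is negative definite, so the origin is a strict local maximum.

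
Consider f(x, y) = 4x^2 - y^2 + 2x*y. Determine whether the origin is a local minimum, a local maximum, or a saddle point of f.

saddle point

The Hessian at the origin is H = [[8, 2], [2, -2]].
det H = 8·-2 − (2)² = -20 < 0, so H is indefinite.
Therefore the origin is a saddle point.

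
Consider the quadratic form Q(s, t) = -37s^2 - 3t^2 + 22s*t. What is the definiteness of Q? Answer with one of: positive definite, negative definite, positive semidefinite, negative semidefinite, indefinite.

indefinite

The symmetric matrix is A = [[-37, 11], [11, -3]].
Applying the same elementary operations to the rows and columns of A produces a congruent diagonal matrix with entries -37, 10/37.
Counting signs: 1 positive, 1 negative.
Hence Q is indefinite.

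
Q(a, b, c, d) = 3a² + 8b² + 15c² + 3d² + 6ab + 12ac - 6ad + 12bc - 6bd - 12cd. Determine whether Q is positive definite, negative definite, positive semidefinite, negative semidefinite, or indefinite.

positive semidefinite

The associated matrix is A = [[3, 3, 6, -3], [3, 8, 6, -3], [6, 6, 15, -6], [-3, -3, -6, 3]].
Row-reducing A symmetrically gives the diagonal entries 3, 5, 3, 0.
That gives 3 positive, 1 zero pivots.
Hence Q is positive semidefinite.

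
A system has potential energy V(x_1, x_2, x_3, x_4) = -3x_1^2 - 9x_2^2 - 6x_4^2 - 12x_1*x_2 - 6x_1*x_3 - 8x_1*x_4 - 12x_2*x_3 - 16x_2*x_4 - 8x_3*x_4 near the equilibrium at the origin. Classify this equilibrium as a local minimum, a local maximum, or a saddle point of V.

The Hessian at the origin is H = [[-6, -12, -6, -8], [-12, -18, -12, -16], [-6, -12, 0, -8], [-8, -16, -8, -12]].
Symmetric row and column elimination reduces H to a congruent diagonal form with pivots -6, 6, 6, -4/3.
That gives 2 positive, 2 negative pivots.
H is indefinite, so the origin is a saddle point.

saddle point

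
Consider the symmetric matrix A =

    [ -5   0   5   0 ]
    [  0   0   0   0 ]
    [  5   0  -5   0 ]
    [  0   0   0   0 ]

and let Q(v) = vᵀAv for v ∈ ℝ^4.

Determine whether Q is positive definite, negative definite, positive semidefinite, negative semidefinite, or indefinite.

negative semidefinite

Applying the same elementary operations to the rows and columns of A produces a congruent diagonal matrix with entries -5, 0, 0, 0.
That gives 1 negative, 3 zero pivots.
Hence Q is negative semidefinite.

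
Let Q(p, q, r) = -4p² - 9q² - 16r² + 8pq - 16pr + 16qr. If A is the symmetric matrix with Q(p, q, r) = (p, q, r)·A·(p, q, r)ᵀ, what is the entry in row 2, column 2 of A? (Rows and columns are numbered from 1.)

-9

The coefficient of q² in Q is -9, and that is exactly A[2,2].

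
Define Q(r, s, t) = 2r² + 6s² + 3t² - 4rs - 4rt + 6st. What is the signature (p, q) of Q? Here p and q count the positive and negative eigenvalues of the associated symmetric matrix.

The symmetric matrix is A = [[2, -2, -2], [-2, 6, 3], [-2, 3, 3]].
Symmetric row and column elimination reduces A to a congruent diagonal form with pivots 2, 4, 3/4.
Counting signs: 3 positive.

(3, 0)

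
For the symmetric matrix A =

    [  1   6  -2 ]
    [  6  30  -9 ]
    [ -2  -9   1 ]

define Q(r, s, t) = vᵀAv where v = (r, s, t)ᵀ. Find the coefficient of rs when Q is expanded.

12

The coefficient of rs is A[1,2] + A[2,1] = 2·6 = 12.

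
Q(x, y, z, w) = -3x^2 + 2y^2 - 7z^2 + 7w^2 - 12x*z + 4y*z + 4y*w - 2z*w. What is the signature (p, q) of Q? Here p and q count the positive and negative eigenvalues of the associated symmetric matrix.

(3, 1)

The symmetric matrix is A = [[-3, 0, -6, 0], [0, 2, 2, 2], [-6, 2, -7, -1], [0, 2, -1, 7]].
An LDLᵀ factorisation of A has diagonal entries -3, 2, 3, 2.
So there are 3 positive, 1 negative pivots.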